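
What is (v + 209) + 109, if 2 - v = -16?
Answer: 336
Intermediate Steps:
v = 18 (v = 2 - 1*(-16) = 2 + 16 = 18)
(v + 209) + 109 = (18 + 209) + 109 = 227 + 109 = 336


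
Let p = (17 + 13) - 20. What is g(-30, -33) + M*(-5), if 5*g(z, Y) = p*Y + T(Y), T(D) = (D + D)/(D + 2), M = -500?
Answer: 377336/155 ≈ 2434.4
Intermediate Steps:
T(D) = 2*D/(2 + D) (T(D) = (2*D)/(2 + D) = 2*D/(2 + D))
p = 10 (p = 30 - 20 = 10)
g(z, Y) = 2*Y + 2*Y/(5*(2 + Y)) (g(z, Y) = (10*Y + 2*Y/(2 + Y))/5 = 2*Y + 2*Y/(5*(2 + Y)))
g(-30, -33) + M*(-5) = (⅖)*(-33)*(11 + 5*(-33))/(2 - 33) - 500*(-5) = (⅖)*(-33)*(11 - 165)/(-31) + 2500 = (⅖)*(-33)*(-1/31)*(-154) + 2500 = -10164/155 + 2500 = 377336/155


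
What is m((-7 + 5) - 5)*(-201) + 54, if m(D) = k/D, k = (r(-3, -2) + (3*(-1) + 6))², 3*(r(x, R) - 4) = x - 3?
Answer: 5403/7 ≈ 771.86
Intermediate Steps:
r(x, R) = 3 + x/3 (r(x, R) = 4 + (x - 3)/3 = 4 + (-3 + x)/3 = 4 + (-1 + x/3) = 3 + x/3)
k = 25 (k = ((3 + (⅓)*(-3)) + (3*(-1) + 6))² = ((3 - 1) + (-3 + 6))² = (2 + 3)² = 5² = 25)
m(D) = 25/D
m((-7 + 5) - 5)*(-201) + 54 = (25/((-7 + 5) - 5))*(-201) + 54 = (25/(-2 - 5))*(-201) + 54 = (25/(-7))*(-201) + 54 = (25*(-⅐))*(-201) + 54 = -25/7*(-201) + 54 = 5025/7 + 54 = 5403/7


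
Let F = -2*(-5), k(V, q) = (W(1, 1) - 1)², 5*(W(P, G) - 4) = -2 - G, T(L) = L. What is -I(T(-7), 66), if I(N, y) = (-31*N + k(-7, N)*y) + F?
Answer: -15179/25 ≈ -607.16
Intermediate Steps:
W(P, G) = 18/5 - G/5 (W(P, G) = 4 + (-2 - G)/5 = 4 + (-⅖ - G/5) = 18/5 - G/5)
k(V, q) = 144/25 (k(V, q) = ((18/5 - ⅕*1) - 1)² = ((18/5 - ⅕) - 1)² = (17/5 - 1)² = (12/5)² = 144/25)
F = 10
I(N, y) = 10 - 31*N + 144*y/25 (I(N, y) = (-31*N + 144*y/25) + 10 = 10 - 31*N + 144*y/25)
-I(T(-7), 66) = -(10 - 31*(-7) + (144/25)*66) = -(10 + 217 + 9504/25) = -1*15179/25 = -15179/25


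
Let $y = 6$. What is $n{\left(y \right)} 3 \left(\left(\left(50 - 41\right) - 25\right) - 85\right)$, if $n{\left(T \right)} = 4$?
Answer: $-1212$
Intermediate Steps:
$n{\left(y \right)} 3 \left(\left(\left(50 - 41\right) - 25\right) - 85\right) = 4 \cdot 3 \left(\left(\left(50 - 41\right) - 25\right) - 85\right) = 12 \left(\left(9 - 25\right) - 85\right) = 12 \left(-16 - 85\right) = 12 \left(-101\right) = -1212$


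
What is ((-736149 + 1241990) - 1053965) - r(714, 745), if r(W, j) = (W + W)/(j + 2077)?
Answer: -45494334/83 ≈ -5.4812e+5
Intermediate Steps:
r(W, j) = 2*W/(2077 + j) (r(W, j) = (2*W)/(2077 + j) = 2*W/(2077 + j))
((-736149 + 1241990) - 1053965) - r(714, 745) = ((-736149 + 1241990) - 1053965) - 2*714/(2077 + 745) = (505841 - 1053965) - 2*714/2822 = -548124 - 2*714/2822 = -548124 - 1*42/83 = -548124 - 42/83 = -45494334/83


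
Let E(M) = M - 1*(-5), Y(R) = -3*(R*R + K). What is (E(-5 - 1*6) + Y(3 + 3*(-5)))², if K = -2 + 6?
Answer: 202500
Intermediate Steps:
K = 4
Y(R) = -12 - 3*R² (Y(R) = -3*(R*R + 4) = -3*(R² + 4) = -3*(4 + R²) = -12 - 3*R²)
E(M) = 5 + M (E(M) = M + 5 = 5 + M)
(E(-5 - 1*6) + Y(3 + 3*(-5)))² = ((5 + (-5 - 1*6)) + (-12 - 3*(3 + 3*(-5))²))² = ((5 + (-5 - 6)) + (-12 - 3*(3 - 15)²))² = ((5 - 11) + (-12 - 3*(-12)²))² = (-6 + (-12 - 3*144))² = (-6 + (-12 - 432))² = (-6 - 444)² = (-450)² = 202500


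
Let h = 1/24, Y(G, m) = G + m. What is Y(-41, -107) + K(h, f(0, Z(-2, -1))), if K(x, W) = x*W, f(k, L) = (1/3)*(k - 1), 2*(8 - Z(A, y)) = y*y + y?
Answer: -10657/72 ≈ -148.01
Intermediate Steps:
Z(A, y) = 8 - y/2 - y²/2 (Z(A, y) = 8 - (y*y + y)/2 = 8 - (y² + y)/2 = 8 - (y + y²)/2 = 8 + (-y/2 - y²/2) = 8 - y/2 - y²/2)
h = 1/24 ≈ 0.041667
f(k, L) = -⅓ + k/3 (f(k, L) = (1*(⅓))*(-1 + k) = (-1 + k)/3 = -⅓ + k/3)
K(x, W) = W*x
Y(-41, -107) + K(h, f(0, Z(-2, -1))) = (-41 - 107) + (-⅓ + (⅓)*0)*(1/24) = -148 + (-⅓ + 0)*(1/24) = -148 - ⅓*1/24 = -148 - 1/72 = -10657/72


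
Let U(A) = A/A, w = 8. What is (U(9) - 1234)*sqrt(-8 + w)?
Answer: 0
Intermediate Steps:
U(A) = 1
(U(9) - 1234)*sqrt(-8 + w) = (1 - 1234)*sqrt(-8 + 8) = -1233*sqrt(0) = -1233*0 = 0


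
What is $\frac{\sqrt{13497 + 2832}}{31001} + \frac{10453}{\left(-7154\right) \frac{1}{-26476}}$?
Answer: $\frac{138376814}{3577} + \frac{\sqrt{16329}}{31001} \approx 38685.0$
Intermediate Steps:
$\frac{\sqrt{13497 + 2832}}{31001} + \frac{10453}{\left(-7154\right) \frac{1}{-26476}} = \sqrt{16329} \cdot \frac{1}{31001} + \frac{10453}{\left(-7154\right) \left(- \frac{1}{26476}\right)} = \frac{\sqrt{16329}}{31001} + \frac{10453}{\frac{3577}{13238}} = \frac{\sqrt{16329}}{31001} + 10453 \cdot \frac{13238}{3577} = \frac{\sqrt{16329}}{31001} + \frac{138376814}{3577} = \frac{138376814}{3577} + \frac{\sqrt{16329}}{31001}$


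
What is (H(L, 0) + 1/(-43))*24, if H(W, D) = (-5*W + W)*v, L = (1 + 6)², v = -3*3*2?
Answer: 3640872/43 ≈ 84672.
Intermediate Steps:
v = -18 (v = -9*2 = -18)
L = 49 (L = 7² = 49)
H(W, D) = 72*W (H(W, D) = (-5*W + W)*(-18) = -4*W*(-18) = 72*W)
(H(L, 0) + 1/(-43))*24 = (72*49 + 1/(-43))*24 = (3528 - 1/43)*24 = (151703/43)*24 = 3640872/43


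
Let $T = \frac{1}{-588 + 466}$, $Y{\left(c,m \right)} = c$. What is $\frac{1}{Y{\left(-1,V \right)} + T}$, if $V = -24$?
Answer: $- \frac{122}{123} \approx -0.99187$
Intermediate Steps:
$T = - \frac{1}{122}$ ($T = \frac{1}{-122} = - \frac{1}{122} \approx -0.0081967$)
$\frac{1}{Y{\left(-1,V \right)} + T} = \frac{1}{-1 - \frac{1}{122}} = \frac{1}{- \frac{123}{122}} = - \frac{122}{123}$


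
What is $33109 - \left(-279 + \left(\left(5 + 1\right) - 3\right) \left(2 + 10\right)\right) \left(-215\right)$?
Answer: $-19136$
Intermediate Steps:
$33109 - \left(-279 + \left(\left(5 + 1\right) - 3\right) \left(2 + 10\right)\right) \left(-215\right) = 33109 - \left(-279 + \left(6 - 3\right) 12\right) \left(-215\right) = 33109 - \left(-279 + 3 \cdot 12\right) \left(-215\right) = 33109 - \left(-279 + 36\right) \left(-215\right) = 33109 - \left(-243\right) \left(-215\right) = 33109 - 52245 = -19136$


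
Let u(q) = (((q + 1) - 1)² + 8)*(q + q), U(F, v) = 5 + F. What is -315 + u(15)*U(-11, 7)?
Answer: -42255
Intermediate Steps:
u(q) = 2*q*(8 + q²) (u(q) = (((1 + q) - 1)² + 8)*(2*q) = (q² + 8)*(2*q) = (8 + q²)*(2*q) = 2*q*(8 + q²))
-315 + u(15)*U(-11, 7) = -315 + (2*15*(8 + 15²))*(5 - 11) = -315 + (2*15*(8 + 225))*(-6) = -315 + (2*15*233)*(-6) = -315 + 6990*(-6) = -315 - 41940 = -42255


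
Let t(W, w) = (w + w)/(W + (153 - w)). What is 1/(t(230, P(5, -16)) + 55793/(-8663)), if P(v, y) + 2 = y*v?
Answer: -4028295/27364477 ≈ -0.14721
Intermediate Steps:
P(v, y) = -2 + v*y (P(v, y) = -2 + y*v = -2 + v*y)
t(W, w) = 2*w/(153 + W - w) (t(W, w) = (2*w)/(153 + W - w) = 2*w/(153 + W - w))
1/(t(230, P(5, -16)) + 55793/(-8663)) = 1/(2*(-2 + 5*(-16))/(153 + 230 - (-2 + 5*(-16))) + 55793/(-8663)) = 1/(2*(-2 - 80)/(153 + 230 - (-2 - 80)) + 55793*(-1/8663)) = 1/(2*(-82)/(153 + 230 - 1*(-82)) - 55793/8663) = 1/(2*(-82)/(153 + 230 + 82) - 55793/8663) = 1/(2*(-82)/465 - 55793/8663) = 1/(2*(-82)*(1/465) - 55793/8663) = 1/(-164/465 - 55793/8663) = 1/(-27364477/4028295) = -4028295/27364477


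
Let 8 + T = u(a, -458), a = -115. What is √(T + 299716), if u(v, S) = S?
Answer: 15*√1330 ≈ 547.04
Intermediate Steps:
T = -466 (T = -8 - 458 = -466)
√(T + 299716) = √(-466 + 299716) = √299250 = 15*√1330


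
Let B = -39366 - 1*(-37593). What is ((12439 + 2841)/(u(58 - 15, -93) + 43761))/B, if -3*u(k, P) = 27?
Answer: -1910/9696537 ≈ -0.00019698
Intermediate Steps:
u(k, P) = -9 (u(k, P) = -⅓*27 = -9)
B = -1773 (B = -39366 + 37593 = -1773)
((12439 + 2841)/(u(58 - 15, -93) + 43761))/B = ((12439 + 2841)/(-9 + 43761))/(-1773) = (15280/43752)*(-1/1773) = (15280*(1/43752))*(-1/1773) = (1910/5469)*(-1/1773) = -1910/9696537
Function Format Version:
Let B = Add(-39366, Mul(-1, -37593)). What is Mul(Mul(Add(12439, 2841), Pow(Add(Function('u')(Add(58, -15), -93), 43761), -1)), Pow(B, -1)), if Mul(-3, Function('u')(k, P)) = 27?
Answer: Rational(-1910, 9696537) ≈ -0.00019698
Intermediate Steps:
Function('u')(k, P) = -9 (Function('u')(k, P) = Mul(Rational(-1, 3), 27) = -9)
B = -1773 (B = Add(-39366, 37593) = -1773)
Mul(Mul(Add(12439, 2841), Pow(Add(Function('u')(Add(58, -15), -93), 43761), -1)), Pow(B, -1)) = Mul(Mul(Add(12439, 2841), Pow(Add(-9, 43761), -1)), Pow(-1773, -1)) = Mul(Mul(15280, Pow(43752, -1)), Rational(-1, 1773)) = Mul(Mul(15280, Rational(1, 43752)), Rational(-1, 1773)) = Mul(Rational(1910, 5469), Rational(-1, 1773)) = Rational(-1910, 9696537)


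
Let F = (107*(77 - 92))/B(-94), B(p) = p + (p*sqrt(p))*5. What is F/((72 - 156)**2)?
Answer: 535/519777888 - 2675*I*sqrt(94)/519777888 ≈ 1.0293e-6 - 4.9896e-5*I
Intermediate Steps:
B(p) = p + 5*p**(3/2) (B(p) = p + p**(3/2)*5 = p + 5*p**(3/2))
F = -1605/(-94 - 470*I*sqrt(94)) (F = (107*(77 - 92))/(-94 + 5*(-94)**(3/2)) = (107*(-15))/(-94 + 5*(-94*I*sqrt(94))) = -1605/(-94 - 470*I*sqrt(94)) ≈ 0.0072626 - 0.35207*I)
F/((72 - 156)**2) = (1605/220994 - 8025*I*sqrt(94)/220994)/((72 - 156)**2) = (1605/220994 - 8025*I*sqrt(94)/220994)/((-84)**2) = (1605/220994 - 8025*I*sqrt(94)/220994)/7056 = (1605/220994 - 8025*I*sqrt(94)/220994)*(1/7056) = 535/519777888 - 2675*I*sqrt(94)/519777888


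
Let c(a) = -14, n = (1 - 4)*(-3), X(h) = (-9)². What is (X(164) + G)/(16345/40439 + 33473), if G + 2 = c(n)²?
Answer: 1588675/193375856 ≈ 0.0082155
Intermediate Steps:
X(h) = 81
n = 9 (n = -3*(-3) = 9)
G = 194 (G = -2 + (-14)² = -2 + 196 = 194)
(X(164) + G)/(16345/40439 + 33473) = (81 + 194)/(16345/40439 + 33473) = 275/(16345*(1/40439) + 33473) = 275/(2335/5777 + 33473) = 275/(193375856/5777) = 275*(5777/193375856) = 1588675/193375856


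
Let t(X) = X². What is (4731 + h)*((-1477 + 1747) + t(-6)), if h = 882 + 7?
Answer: 1719720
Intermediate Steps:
h = 889
(4731 + h)*((-1477 + 1747) + t(-6)) = (4731 + 889)*((-1477 + 1747) + (-6)²) = 5620*(270 + 36) = 5620*306 = 1719720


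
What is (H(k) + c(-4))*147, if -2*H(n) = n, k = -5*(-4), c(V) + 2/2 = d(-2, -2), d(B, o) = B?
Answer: -1911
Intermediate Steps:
c(V) = -3 (c(V) = -1 - 2 = -3)
k = 20
H(n) = -n/2
(H(k) + c(-4))*147 = (-½*20 - 3)*147 = (-10 - 3)*147 = -13*147 = -1911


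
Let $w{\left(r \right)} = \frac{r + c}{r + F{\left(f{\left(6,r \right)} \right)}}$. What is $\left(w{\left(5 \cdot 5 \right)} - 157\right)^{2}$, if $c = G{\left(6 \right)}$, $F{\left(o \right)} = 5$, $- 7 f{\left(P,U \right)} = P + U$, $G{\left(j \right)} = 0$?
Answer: $\frac{877969}{36} \approx 24388.0$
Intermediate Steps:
$f{\left(P,U \right)} = - \frac{P}{7} - \frac{U}{7}$ ($f{\left(P,U \right)} = - \frac{P + U}{7} = - \frac{P}{7} - \frac{U}{7}$)
$c = 0$
$w{\left(r \right)} = \frac{r}{5 + r}$ ($w{\left(r \right)} = \frac{r + 0}{r + 5} = \frac{r}{5 + r}$)
$\left(w{\left(5 \cdot 5 \right)} - 157\right)^{2} = \left(\frac{5 \cdot 5}{5 + 5 \cdot 5} - 157\right)^{2} = \left(\frac{25}{5 + 25} - 157\right)^{2} = \left(\frac{25}{30} - 157\right)^{2} = \left(25 \cdot \frac{1}{30} - 157\right)^{2} = \left(\frac{5}{6} - 157\right)^{2} = \left(- \frac{937}{6}\right)^{2} = \frac{877969}{36}$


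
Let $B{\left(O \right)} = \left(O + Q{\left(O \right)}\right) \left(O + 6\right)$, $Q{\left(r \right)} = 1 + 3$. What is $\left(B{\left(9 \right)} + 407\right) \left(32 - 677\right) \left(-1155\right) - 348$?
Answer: $448474602$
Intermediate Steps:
$Q{\left(r \right)} = 4$
$B{\left(O \right)} = \left(4 + O\right) \left(6 + O\right)$ ($B{\left(O \right)} = \left(O + 4\right) \left(O + 6\right) = \left(4 + O\right) \left(6 + O\right)$)
$\left(B{\left(9 \right)} + 407\right) \left(32 - 677\right) \left(-1155\right) - 348 = \left(\left(24 + 9^{2} + 10 \cdot 9\right) + 407\right) \left(32 - 677\right) \left(-1155\right) - 348 = \left(\left(24 + 81 + 90\right) + 407\right) \left(-645\right) \left(-1155\right) - 348 = \left(195 + 407\right) \left(-645\right) \left(-1155\right) - 348 = 602 \left(-645\right) \left(-1155\right) - 348 = \left(-388290\right) \left(-1155\right) - 348 = 448474950 - 348 = 448474602$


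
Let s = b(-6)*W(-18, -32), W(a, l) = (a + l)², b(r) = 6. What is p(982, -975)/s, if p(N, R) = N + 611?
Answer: 531/5000 ≈ 0.10620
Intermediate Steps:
p(N, R) = 611 + N
s = 15000 (s = 6*(-18 - 32)² = 6*(-50)² = 6*2500 = 15000)
p(982, -975)/s = (611 + 982)/15000 = 1593*(1/15000) = 531/5000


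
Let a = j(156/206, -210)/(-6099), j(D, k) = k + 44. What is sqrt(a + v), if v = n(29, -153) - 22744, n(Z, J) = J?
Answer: I*sqrt(851717037063)/6099 ≈ 151.32*I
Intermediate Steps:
j(D, k) = 44 + k
a = 166/6099 (a = (44 - 210)/(-6099) = -166*(-1/6099) = 166/6099 ≈ 0.027218)
v = -22897 (v = -153 - 22744 = -22897)
sqrt(a + v) = sqrt(166/6099 - 22897) = sqrt(-139648637/6099) = I*sqrt(851717037063)/6099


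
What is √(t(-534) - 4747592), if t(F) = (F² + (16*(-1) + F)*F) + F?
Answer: I*√4169270 ≈ 2041.9*I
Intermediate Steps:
t(F) = F + F² + F*(-16 + F) (t(F) = (F² + (-16 + F)*F) + F = (F² + F*(-16 + F)) + F = F + F² + F*(-16 + F))
√(t(-534) - 4747592) = √(-534*(-15 + 2*(-534)) - 4747592) = √(-534*(-15 - 1068) - 4747592) = √(-534*(-1083) - 4747592) = √(578322 - 4747592) = √(-4169270) = I*√4169270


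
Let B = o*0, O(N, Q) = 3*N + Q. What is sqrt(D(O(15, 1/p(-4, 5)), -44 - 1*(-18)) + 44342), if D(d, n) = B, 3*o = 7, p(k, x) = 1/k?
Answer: sqrt(44342) ≈ 210.58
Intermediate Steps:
p(k, x) = 1/k
o = 7/3 (o = (1/3)*7 = 7/3 ≈ 2.3333)
O(N, Q) = Q + 3*N
B = 0 (B = (7/3)*0 = 0)
D(d, n) = 0
sqrt(D(O(15, 1/p(-4, 5)), -44 - 1*(-18)) + 44342) = sqrt(0 + 44342) = sqrt(44342)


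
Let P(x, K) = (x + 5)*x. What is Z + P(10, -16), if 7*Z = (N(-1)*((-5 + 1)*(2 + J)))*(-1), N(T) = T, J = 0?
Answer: 1042/7 ≈ 148.86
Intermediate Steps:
P(x, K) = x*(5 + x) (P(x, K) = (5 + x)*x = x*(5 + x))
Z = -8/7 (Z = (-(-5 + 1)*(2 + 0)*(-1))/7 = (-(-4)*2*(-1))/7 = (-1*(-8)*(-1))/7 = (8*(-1))/7 = (⅐)*(-8) = -8/7 ≈ -1.1429)
Z + P(10, -16) = -8/7 + 10*(5 + 10) = -8/7 + 10*15 = -8/7 + 150 = 1042/7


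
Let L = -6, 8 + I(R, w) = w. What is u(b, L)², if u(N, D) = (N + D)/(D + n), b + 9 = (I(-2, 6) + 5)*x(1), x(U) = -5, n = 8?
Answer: 225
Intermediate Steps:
I(R, w) = -8 + w
b = -24 (b = -9 + ((-8 + 6) + 5)*(-5) = -9 + (-2 + 5)*(-5) = -9 + 3*(-5) = -9 - 15 = -24)
u(N, D) = (D + N)/(8 + D) (u(N, D) = (N + D)/(D + 8) = (D + N)/(8 + D))
u(b, L)² = ((-6 - 24)/(8 - 6))² = (-30/2)² = ((½)*(-30))² = (-15)² = 225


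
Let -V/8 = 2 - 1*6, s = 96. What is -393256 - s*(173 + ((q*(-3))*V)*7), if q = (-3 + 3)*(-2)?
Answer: -409864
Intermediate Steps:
q = 0 (q = 0*(-2) = 0)
V = 32 (V = -8*(2 - 1*6) = -8*(2 - 6) = -8*(-4) = 32)
-393256 - s*(173 + ((q*(-3))*V)*7) = -393256 - 96*(173 + ((0*(-3))*32)*7) = -393256 - 96*(173 + (0*32)*7) = -393256 - 96*(173 + 0*7) = -393256 - 96*(173 + 0) = -393256 - 96*173 = -393256 - 1*16608 = -393256 - 16608 = -409864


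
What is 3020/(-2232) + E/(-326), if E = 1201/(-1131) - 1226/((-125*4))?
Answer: -11635430179/8572414500 ≈ -1.3573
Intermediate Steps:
E = 393053/282750 (E = 1201*(-1/1131) - 1226/(-500) = -1201/1131 - 1226*(-1/500) = -1201/1131 + 613/250 = 393053/282750 ≈ 1.3901)
3020/(-2232) + E/(-326) = 3020/(-2232) + (393053/282750)/(-326) = 3020*(-1/2232) + (393053/282750)*(-1/326) = -755/558 - 393053/92176500 = -11635430179/8572414500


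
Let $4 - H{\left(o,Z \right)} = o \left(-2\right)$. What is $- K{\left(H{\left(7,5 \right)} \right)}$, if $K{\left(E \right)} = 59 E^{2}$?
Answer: $-19116$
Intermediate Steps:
$H{\left(o,Z \right)} = 4 + 2 o$ ($H{\left(o,Z \right)} = 4 - o \left(-2\right) = 4 - - 2 o = 4 + 2 o$)
$- K{\left(H{\left(7,5 \right)} \right)} = - 59 \left(4 + 2 \cdot 7\right)^{2} = - 59 \left(4 + 14\right)^{2} = - 59 \cdot 18^{2} = - 59 \cdot 324 = \left(-1\right) 19116 = -19116$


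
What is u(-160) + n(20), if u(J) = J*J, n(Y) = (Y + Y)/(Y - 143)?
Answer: 3148760/123 ≈ 25600.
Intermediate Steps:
n(Y) = 2*Y/(-143 + Y) (n(Y) = (2*Y)/(-143 + Y) = 2*Y/(-143 + Y))
u(J) = J**2
u(-160) + n(20) = (-160)**2 + 2*20/(-143 + 20) = 25600 + 2*20/(-123) = 25600 + 2*20*(-1/123) = 25600 - 40/123 = 3148760/123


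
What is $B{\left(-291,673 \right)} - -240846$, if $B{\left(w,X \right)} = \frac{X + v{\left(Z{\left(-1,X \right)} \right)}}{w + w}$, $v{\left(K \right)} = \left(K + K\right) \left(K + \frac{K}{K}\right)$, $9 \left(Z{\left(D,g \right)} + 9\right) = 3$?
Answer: $\frac{1261544095}{5238} \approx 2.4084 \cdot 10^{5}$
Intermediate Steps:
$Z{\left(D,g \right)} = - \frac{26}{3}$ ($Z{\left(D,g \right)} = -9 + \frac{1}{9} \cdot 3 = -9 + \frac{1}{3} = - \frac{26}{3}$)
$v{\left(K \right)} = 2 K \left(1 + K\right)$ ($v{\left(K \right)} = 2 K \left(K + 1\right) = 2 K \left(1 + K\right)$)
$B{\left(w,X \right)} = \frac{\frac{1196}{9} + X}{2 w}$ ($B{\left(w,X \right)} = \frac{X + 2 \left(- \frac{26}{3}\right) \left(1 - \frac{26}{3}\right)}{w + w} = \frac{X + 2 \left(- \frac{26}{3}\right) \left(- \frac{23}{3}\right)}{2 w} = \left(X + \frac{1196}{9}\right) \frac{1}{2 w} = \left(\frac{1196}{9} + X\right) \frac{1}{2 w} = \frac{\frac{1196}{9} + X}{2 w}$)
$B{\left(-291,673 \right)} - -240846 = \frac{1196 + 9 \cdot 673}{18 \left(-291\right)} - -240846 = \frac{1}{18} \left(- \frac{1}{291}\right) \left(1196 + 6057\right) + 240846 = \frac{1}{18} \left(- \frac{1}{291}\right) 7253 + 240846 = - \frac{7253}{5238} + 240846 = \frac{1261544095}{5238}$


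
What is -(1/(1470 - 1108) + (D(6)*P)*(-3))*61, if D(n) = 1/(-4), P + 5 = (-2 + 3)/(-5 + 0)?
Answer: 215147/905 ≈ 237.73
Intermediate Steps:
P = -26/5 (P = -5 + (-2 + 3)/(-5 + 0) = -5 + 1/(-5) = -5 + 1*(-⅕) = -5 - ⅕ = -26/5 ≈ -5.2000)
D(n) = -¼
-(1/(1470 - 1108) + (D(6)*P)*(-3))*61 = -(1/(1470 - 1108) - ¼*(-26/5)*(-3))*61 = -(1/362 + (13/10)*(-3))*61 = -(1/362 - 39/10)*61 = -(-3527)*61/905 = -1*(-215147/905) = 215147/905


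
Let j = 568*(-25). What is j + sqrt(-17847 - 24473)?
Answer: -14200 + 92*I*sqrt(5) ≈ -14200.0 + 205.72*I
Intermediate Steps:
j = -14200
j + sqrt(-17847 - 24473) = -14200 + sqrt(-17847 - 24473) = -14200 + sqrt(-42320) = -14200 + 92*I*sqrt(5)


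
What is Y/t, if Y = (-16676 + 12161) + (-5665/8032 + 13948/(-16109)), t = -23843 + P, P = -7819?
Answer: 64931977349/455185182784 ≈ 0.14265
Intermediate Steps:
t = -31662 (t = -23843 - 7819 = -31662)
Y = -584387796141/129387488 (Y = -4515 + (-5665*1/8032 + 13948*(-1/16109)) = -4515 + (-5665/8032 - 13948/16109) = -4515 - 203287821/129387488 = -584387796141/129387488 ≈ -4516.6)
Y/t = -584387796141/129387488/(-31662) = -584387796141/129387488*(-1/31662) = 64931977349/455185182784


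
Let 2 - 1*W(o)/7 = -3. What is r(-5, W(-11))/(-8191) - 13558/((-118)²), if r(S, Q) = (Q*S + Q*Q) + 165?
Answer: -63985619/57025742 ≈ -1.1220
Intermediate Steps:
W(o) = 35 (W(o) = 14 - 7*(-3) = 14 + 21 = 35)
r(S, Q) = 165 + Q² + Q*S (r(S, Q) = (Q*S + Q²) + 165 = (Q² + Q*S) + 165 = 165 + Q² + Q*S)
r(-5, W(-11))/(-8191) - 13558/((-118)²) = (165 + 35² + 35*(-5))/(-8191) - 13558/((-118)²) = (165 + 1225 - 175)*(-1/8191) - 13558/13924 = 1215*(-1/8191) - 13558*1/13924 = -1215/8191 - 6779/6962 = -63985619/57025742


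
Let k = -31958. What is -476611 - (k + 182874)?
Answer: -627527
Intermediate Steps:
-476611 - (k + 182874) = -476611 - (-31958 + 182874) = -476611 - 1*150916 = -476611 - 150916 = -627527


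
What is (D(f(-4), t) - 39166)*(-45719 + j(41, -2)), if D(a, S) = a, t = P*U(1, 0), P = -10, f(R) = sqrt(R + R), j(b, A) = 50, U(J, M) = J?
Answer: 1788672054 - 91338*I*sqrt(2) ≈ 1.7887e+9 - 1.2917e+5*I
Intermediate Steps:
f(R) = sqrt(2)*sqrt(R) (f(R) = sqrt(2*R) = sqrt(2)*sqrt(R))
t = -10 (t = -10*1 = -10)
(D(f(-4), t) - 39166)*(-45719 + j(41, -2)) = (sqrt(2)*sqrt(-4) - 39166)*(-45719 + 50) = (sqrt(2)*(2*I) - 39166)*(-45669) = (2*I*sqrt(2) - 39166)*(-45669) = (-39166 + 2*I*sqrt(2))*(-45669) = 1788672054 - 91338*I*sqrt(2)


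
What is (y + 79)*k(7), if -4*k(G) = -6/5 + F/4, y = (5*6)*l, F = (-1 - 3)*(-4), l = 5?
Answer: -1603/10 ≈ -160.30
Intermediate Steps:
F = 16 (F = -4*(-4) = 16)
y = 150 (y = (5*6)*5 = 30*5 = 150)
k(G) = -7/10 (k(G) = -(-6/5 + 16/4)/4 = -(-6*1/5 + 16*(1/4))/4 = -(-6/5 + 4)/4 = -1/4*14/5 = -7/10)
(y + 79)*k(7) = (150 + 79)*(-7/10) = 229*(-7/10) = -1603/10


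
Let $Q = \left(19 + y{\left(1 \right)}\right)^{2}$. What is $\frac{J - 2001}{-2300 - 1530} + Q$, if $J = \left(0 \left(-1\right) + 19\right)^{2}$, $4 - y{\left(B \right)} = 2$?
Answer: $\frac{169067}{383} \approx 441.43$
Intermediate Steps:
$y{\left(B \right)} = 2$ ($y{\left(B \right)} = 4 - 2 = 2$)
$J = 361$ ($J = \left(0 + 19\right)^{2} = 19^{2} = 361$)
$Q = 441$ ($Q = \left(19 + 2\right)^{2} = 21^{2} = 441$)
$\frac{J - 2001}{-2300 - 1530} + Q = \frac{361 - 2001}{-2300 - 1530} + 441 = - \frac{1640}{-3830} + 441 = \left(-1640\right) \left(- \frac{1}{3830}\right) + 441 = \frac{164}{383} + 441 = \frac{169067}{383}$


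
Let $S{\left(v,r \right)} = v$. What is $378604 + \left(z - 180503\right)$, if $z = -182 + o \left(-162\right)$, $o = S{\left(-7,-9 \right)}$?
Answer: $199053$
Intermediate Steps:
$o = -7$
$z = 952$ ($z = -182 - -1134 = -182 + 1134 = 952$)
$378604 + \left(z - 180503\right) = 378604 + \left(952 - 180503\right) = 378604 - 179551 = 199053$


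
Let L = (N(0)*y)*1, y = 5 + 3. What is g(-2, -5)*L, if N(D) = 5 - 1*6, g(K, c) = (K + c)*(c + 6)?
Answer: 56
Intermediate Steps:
g(K, c) = (6 + c)*(K + c) (g(K, c) = (K + c)*(6 + c) = (6 + c)*(K + c))
N(D) = -1 (N(D) = 5 - 6 = -1)
y = 8
L = -8 (L = -1*8*1 = -8*1 = -8)
g(-2, -5)*L = ((-5)² + 6*(-2) + 6*(-5) - 2*(-5))*(-8) = (25 - 12 - 30 + 10)*(-8) = -7*(-8) = 56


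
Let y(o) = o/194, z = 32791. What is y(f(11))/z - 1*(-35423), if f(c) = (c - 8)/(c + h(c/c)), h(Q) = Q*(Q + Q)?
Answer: 2929443205549/82698902 ≈ 35423.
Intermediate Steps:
h(Q) = 2*Q² (h(Q) = Q*(2*Q) = 2*Q²)
f(c) = (-8 + c)/(2 + c) (f(c) = (c - 8)/(c + 2*(c/c)²) = (-8 + c)/(c + 2*1²) = (-8 + c)/(c + 2*1) = (-8 + c)/(c + 2) = (-8 + c)/(2 + c))
y(o) = o/194 (y(o) = o*(1/194) = o/194)
y(f(11))/z - 1*(-35423) = (((-8 + 11)/(2 + 11))/194)/32791 - 1*(-35423) = ((3/13)/194)*(1/32791) + 35423 = (((1/13)*3)/194)*(1/32791) + 35423 = ((1/194)*(3/13))*(1/32791) + 35423 = (3/2522)*(1/32791) + 35423 = 3/82698902 + 35423 = 2929443205549/82698902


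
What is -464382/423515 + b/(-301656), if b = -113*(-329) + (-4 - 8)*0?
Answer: -155828633747/127755840840 ≈ -1.2197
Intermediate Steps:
b = 37177 (b = 37177 - 12*0 = 37177 + 0 = 37177)
-464382/423515 + b/(-301656) = -464382/423515 + 37177/(-301656) = -464382*1/423515 + 37177*(-1/301656) = -464382/423515 - 37177/301656 = -155828633747/127755840840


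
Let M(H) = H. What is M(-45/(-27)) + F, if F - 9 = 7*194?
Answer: 4106/3 ≈ 1368.7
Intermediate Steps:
F = 1367 (F = 9 + 7*194 = 9 + 1358 = 1367)
M(-45/(-27)) + F = -45/(-27) + 1367 = -45*(-1/27) + 1367 = 5/3 + 1367 = 4106/3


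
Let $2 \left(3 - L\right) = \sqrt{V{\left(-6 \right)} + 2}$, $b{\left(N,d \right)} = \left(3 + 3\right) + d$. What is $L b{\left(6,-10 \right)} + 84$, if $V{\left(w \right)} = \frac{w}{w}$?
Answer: $72 + 2 \sqrt{3} \approx 75.464$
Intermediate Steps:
$V{\left(w \right)} = 1$
$b{\left(N,d \right)} = 6 + d$
$L = 3 - \frac{\sqrt{3}}{2}$ ($L = 3 - \frac{\sqrt{1 + 2}}{2} = 3 - \frac{\sqrt{3}}{2} \approx 2.134$)
$L b{\left(6,-10 \right)} + 84 = \left(3 - \frac{\sqrt{3}}{2}\right) \left(6 - 10\right) + 84 = \left(3 - \frac{\sqrt{3}}{2}\right) \left(-4\right) + 84 = \left(-12 + 2 \sqrt{3}\right) + 84 = 72 + 2 \sqrt{3}$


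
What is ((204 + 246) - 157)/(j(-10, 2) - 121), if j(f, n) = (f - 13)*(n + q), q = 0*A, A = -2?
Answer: -293/167 ≈ -1.7545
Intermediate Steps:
q = 0 (q = 0*(-2) = 0)
j(f, n) = n*(-13 + f) (j(f, n) = (f - 13)*(n + 0) = (-13 + f)*n = n*(-13 + f))
((204 + 246) - 157)/(j(-10, 2) - 121) = ((204 + 246) - 157)/(2*(-13 - 10) - 121) = (450 - 157)/(2*(-23) - 121) = 293/(-46 - 121) = 293/(-167) = 293*(-1/167) = -293/167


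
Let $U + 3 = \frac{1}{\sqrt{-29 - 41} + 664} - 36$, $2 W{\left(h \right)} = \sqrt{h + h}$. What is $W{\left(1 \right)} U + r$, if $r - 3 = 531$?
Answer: $\frac{- 709152 i + 1068 \sqrt{70} + \sqrt{2} \left(- 39 \sqrt{70} + 25895 i\right)}{2 \left(\sqrt{70} - 664 i\right)} \approx 506.42 - 1.3415 \cdot 10^{-5} i$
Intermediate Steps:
$r = 534$ ($r = 3 + 531 = 534$)
$W{\left(h \right)} = \frac{\sqrt{2} \sqrt{h}}{2}$ ($W{\left(h \right)} = \frac{\sqrt{h + h}}{2} = \frac{\sqrt{2 h}}{2} = \frac{\sqrt{2} \sqrt{h}}{2}$)
$U = -39 + \frac{1}{664 + i \sqrt{70}}$ ($U = -3 - \left(36 - \frac{1}{\sqrt{-29 - 41} + 664}\right) = -3 - \left(36 - \frac{1}{\sqrt{-70} + 664}\right) = -3 - \left(36 - \frac{1}{i \sqrt{70} + 664}\right) = -3 - \left(36 - \frac{1}{664 + i \sqrt{70}}\right) = -39 + \frac{1}{664 + i \sqrt{70}} \approx -38.998 - 1.8973 \cdot 10^{-5} i$)
$W{\left(1 \right)} U + r = \frac{\sqrt{2} \sqrt{1}}{2} \frac{- 39 \sqrt{70} + 25895 i}{\sqrt{70} - 664 i} + 534 = \frac{1}{2} \sqrt{2} \cdot 1 \frac{- 39 \sqrt{70} + 25895 i}{\sqrt{70} - 664 i} + 534 = \frac{\sqrt{2}}{2} \frac{- 39 \sqrt{70} + 25895 i}{\sqrt{70} - 664 i} + 534 = \frac{\sqrt{2} \left(- 39 \sqrt{70} + 25895 i\right)}{2 \left(\sqrt{70} - 664 i\right)} + 534 = 534 + \frac{\sqrt{2} \left(- 39 \sqrt{70} + 25895 i\right)}{2 \left(\sqrt{70} - 664 i\right)}$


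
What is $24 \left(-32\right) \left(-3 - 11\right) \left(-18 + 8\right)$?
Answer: $-107520$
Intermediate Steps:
$24 \left(-32\right) \left(-3 - 11\right) \left(-18 + 8\right) = - 768 \left(\left(-14\right) \left(-10\right)\right) = \left(-768\right) 140 = -107520$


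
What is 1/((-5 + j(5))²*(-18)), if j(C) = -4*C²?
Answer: -1/198450 ≈ -5.0391e-6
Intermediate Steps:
1/((-5 + j(5))²*(-18)) = 1/((-5 - 4*5²)²*(-18)) = 1/((-5 - 4*25)²*(-18)) = 1/((-5 - 100)²*(-18)) = 1/((-105)²*(-18)) = 1/(11025*(-18)) = 1/(-198450) = -1/198450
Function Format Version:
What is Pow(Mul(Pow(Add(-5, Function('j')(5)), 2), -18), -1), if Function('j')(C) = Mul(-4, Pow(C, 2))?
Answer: Rational(-1, 198450) ≈ -5.0391e-6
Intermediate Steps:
Pow(Mul(Pow(Add(-5, Function('j')(5)), 2), -18), -1) = Pow(Mul(Pow(Add(-5, Mul(-4, Pow(5, 2))), 2), -18), -1) = Pow(Mul(Pow(Add(-5, Mul(-4, 25)), 2), -18), -1) = Pow(Mul(Pow(Add(-5, -100), 2), -18), -1) = Pow(Mul(Pow(-105, 2), -18), -1) = Pow(Mul(11025, -18), -1) = Pow(-198450, -1) = Rational(-1, 198450)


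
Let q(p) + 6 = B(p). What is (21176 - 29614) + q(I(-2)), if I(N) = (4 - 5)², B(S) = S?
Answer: -8443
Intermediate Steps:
I(N) = 1 (I(N) = (-1)² = 1)
q(p) = -6 + p
(21176 - 29614) + q(I(-2)) = (21176 - 29614) + (-6 + 1) = -8438 - 5 = -8443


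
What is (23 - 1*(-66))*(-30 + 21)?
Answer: -801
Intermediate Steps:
(23 - 1*(-66))*(-30 + 21) = (23 + 66)*(-9) = 89*(-9) = -801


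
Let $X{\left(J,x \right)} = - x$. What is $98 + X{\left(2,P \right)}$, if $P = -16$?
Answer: $114$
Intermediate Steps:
$98 + X{\left(2,P \right)} = 98 - -16 = 98 + 16 = 114$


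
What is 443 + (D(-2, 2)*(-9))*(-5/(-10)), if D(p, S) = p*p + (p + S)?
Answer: 425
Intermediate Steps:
D(p, S) = S + p + p² (D(p, S) = p² + (S + p) = S + p + p²)
443 + (D(-2, 2)*(-9))*(-5/(-10)) = 443 + ((2 - 2 + (-2)²)*(-9))*(-5/(-10)) = 443 + ((2 - 2 + 4)*(-9))*(-5*(-⅒)) = 443 + (4*(-9))*(½) = 443 - 36*½ = 443 - 18 = 425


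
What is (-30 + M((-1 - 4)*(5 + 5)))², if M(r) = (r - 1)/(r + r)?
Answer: 8696601/10000 ≈ 869.66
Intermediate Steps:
M(r) = (-1 + r)/(2*r) (M(r) = (-1 + r)/((2*r)) = (-1 + r)*(1/(2*r)) = (-1 + r)/(2*r))
(-30 + M((-1 - 4)*(5 + 5)))² = (-30 + (-1 + (-1 - 4)*(5 + 5))/(2*(((-1 - 4)*(5 + 5)))))² = (-30 + (-1 - 5*10)/(2*((-5*10))))² = (-30 + (½)*(-1 - 50)/(-50))² = (-30 + (½)*(-1/50)*(-51))² = (-30 + 51/100)² = (-2949/100)² = 8696601/10000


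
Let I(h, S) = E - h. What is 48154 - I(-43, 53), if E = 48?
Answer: 48063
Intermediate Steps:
I(h, S) = 48 - h
48154 - I(-43, 53) = 48154 - (48 - 1*(-43)) = 48154 - (48 + 43) = 48154 - 1*91 = 48154 - 91 = 48063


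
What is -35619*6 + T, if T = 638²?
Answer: 193330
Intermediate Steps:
T = 407044
-35619*6 + T = -35619*6 + 407044 = -213714 + 407044 = 193330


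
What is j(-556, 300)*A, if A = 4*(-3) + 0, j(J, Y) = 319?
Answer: -3828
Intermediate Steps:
A = -12 (A = -12 + 0 = -12)
j(-556, 300)*A = 319*(-12) = -3828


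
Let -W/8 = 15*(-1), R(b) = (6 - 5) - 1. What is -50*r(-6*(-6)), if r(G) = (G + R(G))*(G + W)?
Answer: -280800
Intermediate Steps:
R(b) = 0 (R(b) = 1 - 1 = 0)
W = 120 (W = -120*(-1) = -8*(-15) = 120)
r(G) = G*(120 + G) (r(G) = (G + 0)*(G + 120) = G*(120 + G))
-50*r(-6*(-6)) = -50*(-6*(-6))*(120 - 6*(-6)) = -1800*(120 + 36) = -1800*156 = -50*5616 = -280800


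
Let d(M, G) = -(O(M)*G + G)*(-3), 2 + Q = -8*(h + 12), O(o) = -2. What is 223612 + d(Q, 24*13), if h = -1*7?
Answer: 222676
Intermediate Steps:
h = -7
Q = -42 (Q = -2 - 8*(-7 + 12) = -2 - 8*5 = -2 - 40 = -42)
d(M, G) = -3*G (d(M, G) = -(-2*G + G)*(-3) = -(-1)*G*(-3) = G*(-3) = -3*G)
223612 + d(Q, 24*13) = 223612 - 72*13 = 223612 - 3*312 = 223612 - 936 = 222676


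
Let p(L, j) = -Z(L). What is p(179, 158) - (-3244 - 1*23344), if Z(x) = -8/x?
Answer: 4759260/179 ≈ 26588.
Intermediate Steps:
p(L, j) = 8/L (p(L, j) = -(-8)/L = 8/L)
p(179, 158) - (-3244 - 1*23344) = 8/179 - (-3244 - 1*23344) = 8*(1/179) - (-3244 - 23344) = 8/179 - 1*(-26588) = 8/179 + 26588 = 4759260/179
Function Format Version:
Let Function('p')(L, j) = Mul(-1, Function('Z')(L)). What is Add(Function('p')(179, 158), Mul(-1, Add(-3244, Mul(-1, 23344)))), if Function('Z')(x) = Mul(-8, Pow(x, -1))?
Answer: Rational(4759260, 179) ≈ 26588.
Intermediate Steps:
Function('p')(L, j) = Mul(8, Pow(L, -1)) (Function('p')(L, j) = Mul(-1, Mul(-8, Pow(L, -1))) = Mul(8, Pow(L, -1)))
Add(Function('p')(179, 158), Mul(-1, Add(-3244, Mul(-1, 23344)))) = Add(Mul(8, Pow(179, -1)), Mul(-1, Add(-3244, Mul(-1, 23344)))) = Add(Mul(8, Rational(1, 179)), Mul(-1, Add(-3244, -23344))) = Add(Rational(8, 179), Mul(-1, -26588)) = Add(Rational(8, 179), 26588) = Rational(4759260, 179)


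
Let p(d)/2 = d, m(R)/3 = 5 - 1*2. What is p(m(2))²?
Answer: 324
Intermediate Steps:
m(R) = 9 (m(R) = 3*(5 - 1*2) = 3*(5 - 2) = 3*3 = 9)
p(d) = 2*d
p(m(2))² = (2*9)² = 18² = 324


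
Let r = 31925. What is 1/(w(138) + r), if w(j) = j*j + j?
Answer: 1/51107 ≈ 1.9567e-5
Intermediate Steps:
w(j) = j + j² (w(j) = j² + j = j + j²)
1/(w(138) + r) = 1/(138*(1 + 138) + 31925) = 1/(138*139 + 31925) = 1/(19182 + 31925) = 1/51107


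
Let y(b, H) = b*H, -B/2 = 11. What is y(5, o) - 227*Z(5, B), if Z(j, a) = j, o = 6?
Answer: -1105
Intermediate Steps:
B = -22 (B = -2*11 = -22)
y(b, H) = H*b
y(5, o) - 227*Z(5, B) = 6*5 - 227*5 = 30 - 1135 = -1105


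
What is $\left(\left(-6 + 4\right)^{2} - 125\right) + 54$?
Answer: $-67$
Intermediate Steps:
$\left(\left(-6 + 4\right)^{2} - 125\right) + 54 = \left(\left(-2\right)^{2} - 125\right) + 54 = \left(4 - 125\right) + 54 = -121 + 54 = -67$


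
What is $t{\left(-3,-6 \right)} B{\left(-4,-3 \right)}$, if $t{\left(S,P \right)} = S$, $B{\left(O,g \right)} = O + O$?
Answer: $24$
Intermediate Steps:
$B{\left(O,g \right)} = 2 O$
$t{\left(-3,-6 \right)} B{\left(-4,-3 \right)} = - 3 \cdot 2 \left(-4\right) = \left(-3\right) \left(-8\right) = 24$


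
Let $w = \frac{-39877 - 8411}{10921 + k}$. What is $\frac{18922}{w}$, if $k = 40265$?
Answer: $- \frac{80711791}{4024} \approx -20058.0$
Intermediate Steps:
$w = - \frac{8048}{8531}$ ($w = \frac{-39877 - 8411}{10921 + 40265} = - \frac{48288}{51186} = \left(-48288\right) \frac{1}{51186} = - \frac{8048}{8531} \approx -0.94338$)
$\frac{18922}{w} = \frac{18922}{- \frac{8048}{8531}} = 18922 \left(- \frac{8531}{8048}\right) = - \frac{80711791}{4024}$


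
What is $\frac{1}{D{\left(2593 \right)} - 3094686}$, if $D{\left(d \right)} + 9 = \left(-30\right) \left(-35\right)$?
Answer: $- \frac{1}{3093645} \approx -3.2324 \cdot 10^{-7}$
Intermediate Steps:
$D{\left(d \right)} = 1041$ ($D{\left(d \right)} = -9 - -1050 = -9 + 1050 = 1041$)
$\frac{1}{D{\left(2593 \right)} - 3094686} = \frac{1}{1041 - 3094686} = \frac{1}{-3093645} = - \frac{1}{3093645}$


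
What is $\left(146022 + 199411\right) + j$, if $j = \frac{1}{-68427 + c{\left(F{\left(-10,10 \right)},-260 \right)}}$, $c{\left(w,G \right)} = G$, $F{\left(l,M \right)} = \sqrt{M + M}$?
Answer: $\frac{23726756470}{68687} \approx 3.4543 \cdot 10^{5}$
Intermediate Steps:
$F{\left(l,M \right)} = \sqrt{2} \sqrt{M}$ ($F{\left(l,M \right)} = \sqrt{2 M} = \sqrt{2} \sqrt{M}$)
$j = - \frac{1}{68687}$ ($j = \frac{1}{-68427 - 260} = \frac{1}{-68687} = - \frac{1}{68687} \approx -1.4559 \cdot 10^{-5}$)
$\left(146022 + 199411\right) + j = \left(146022 + 199411\right) - \frac{1}{68687} = 345433 - \frac{1}{68687} = \frac{23726756470}{68687}$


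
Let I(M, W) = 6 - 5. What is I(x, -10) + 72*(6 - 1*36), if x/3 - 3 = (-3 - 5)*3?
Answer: -2159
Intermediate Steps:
x = -63 (x = 9 + 3*((-3 - 5)*3) = 9 + 3*(-8*3) = 9 + 3*(-24) = 9 - 72 = -63)
I(M, W) = 1
I(x, -10) + 72*(6 - 1*36) = 1 + 72*(6 - 1*36) = 1 + 72*(6 - 36) = 1 + 72*(-30) = 1 - 2160 = -2159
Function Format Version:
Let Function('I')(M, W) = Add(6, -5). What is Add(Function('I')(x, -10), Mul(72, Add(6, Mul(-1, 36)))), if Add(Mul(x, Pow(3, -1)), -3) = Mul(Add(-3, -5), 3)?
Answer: -2159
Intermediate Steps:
x = -63 (x = Add(9, Mul(3, Mul(Add(-3, -5), 3))) = Add(9, Mul(3, Mul(-8, 3))) = Add(9, Mul(3, -24)) = Add(9, -72) = -63)
Function('I')(M, W) = 1
Add(Function('I')(x, -10), Mul(72, Add(6, Mul(-1, 36)))) = Add(1, Mul(72, Add(6, Mul(-1, 36)))) = Add(1, Mul(72, Add(6, -36))) = Add(1, Mul(72, -30)) = Add(1, -2160) = -2159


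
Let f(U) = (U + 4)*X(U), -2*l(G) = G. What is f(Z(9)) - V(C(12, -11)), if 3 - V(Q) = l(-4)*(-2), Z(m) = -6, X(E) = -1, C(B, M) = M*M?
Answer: -5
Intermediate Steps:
l(G) = -G/2
C(B, M) = M**2
V(Q) = 7 (V(Q) = 3 - (-1/2*(-4))*(-2) = 3 - 2*(-2) = 3 - 1*(-4) = 3 + 4 = 7)
f(U) = -4 - U (f(U) = (U + 4)*(-1) = (4 + U)*(-1) = -4 - U)
f(Z(9)) - V(C(12, -11)) = (-4 - 1*(-6)) - 1*7 = (-4 + 6) - 7 = 2 - 7 = -5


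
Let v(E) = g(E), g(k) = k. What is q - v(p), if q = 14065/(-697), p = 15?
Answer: -24520/697 ≈ -35.179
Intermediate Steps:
q = -14065/697 (q = 14065*(-1/697) = -14065/697 ≈ -20.179)
v(E) = E
q - v(p) = -14065/697 - 1*15 = -14065/697 - 15 = -24520/697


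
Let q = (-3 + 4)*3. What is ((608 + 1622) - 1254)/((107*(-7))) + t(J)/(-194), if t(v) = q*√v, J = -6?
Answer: -976/749 - 3*I*√6/194 ≈ -1.3031 - 0.037879*I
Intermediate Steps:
q = 3 (q = 1*3 = 3)
t(v) = 3*√v
((608 + 1622) - 1254)/((107*(-7))) + t(J)/(-194) = ((608 + 1622) - 1254)/((107*(-7))) + (3*√(-6))/(-194) = (2230 - 1254)/(-749) + (3*(I*√6))*(-1/194) = 976*(-1/749) + (3*I*√6)*(-1/194) = -976/749 - 3*I*√6/194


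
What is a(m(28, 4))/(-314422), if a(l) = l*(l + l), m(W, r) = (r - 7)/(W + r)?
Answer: -9/160984064 ≈ -5.5906e-8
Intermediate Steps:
m(W, r) = (-7 + r)/(W + r)
a(l) = 2*l² (a(l) = l*(2*l) = 2*l²)
a(m(28, 4))/(-314422) = (2*((-7 + 4)/(28 + 4))²)/(-314422) = (2*(-3/32)²)*(-1/314422) = (2*(9/1024))*(-1/314422) = (9/512)*(-1/314422) = -9/160984064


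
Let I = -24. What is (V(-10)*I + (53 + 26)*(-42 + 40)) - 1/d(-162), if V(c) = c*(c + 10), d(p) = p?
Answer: -25595/162 ≈ -157.99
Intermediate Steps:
V(c) = c*(10 + c)
(V(-10)*I + (53 + 26)*(-42 + 40)) - 1/d(-162) = (-10*(10 - 10)*(-24) + (53 + 26)*(-42 + 40)) - 1/(-162) = (-10*0*(-24) + 79*(-2)) - 1*(-1/162) = (0*(-24) - 158) + 1/162 = (0 - 158) + 1/162 = -158 + 1/162 = -25595/162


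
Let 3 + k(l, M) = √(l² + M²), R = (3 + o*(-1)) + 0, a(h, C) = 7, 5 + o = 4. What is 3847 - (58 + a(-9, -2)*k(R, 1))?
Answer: 3810 - 7*√17 ≈ 3781.1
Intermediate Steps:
o = -1 (o = -5 + 4 = -1)
R = 4 (R = (3 - 1*(-1)) + 0 = (3 + 1) + 0 = 4 + 0 = 4)
k(l, M) = -3 + √(M² + l²) (k(l, M) = -3 + √(l² + M²) = -3 + √(M² + l²))
3847 - (58 + a(-9, -2)*k(R, 1)) = 3847 - (58 + 7*(-3 + √(1² + 4²))) = 3847 - (58 + 7*(-3 + √(1 + 16))) = 3847 - (58 + 7*(-3 + √17)) = 3847 - (58 + (-21 + 7*√17)) = 3847 - (37 + 7*√17) = 3847 + (-37 - 7*√17) = 3810 - 7*√17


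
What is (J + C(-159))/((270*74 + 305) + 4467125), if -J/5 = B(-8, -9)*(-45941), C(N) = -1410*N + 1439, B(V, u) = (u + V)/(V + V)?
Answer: 7515049/71798560 ≈ 0.10467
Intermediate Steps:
B(V, u) = (V + u)/(2*V) (B(V, u) = (V + u)/((2*V)) = (V + u)*(1/(2*V)) = (V + u)/(2*V))
C(N) = 1439 - 1410*N
J = 3904985/16 (J = -5*(½)*(-8 - 9)/(-8)*(-45941) = -5*(½)*(-⅛)*(-17)*(-45941) = -85*(-45941)/16 = -5*(-780997/16) = 3904985/16 ≈ 2.4406e+5)
(J + C(-159))/((270*74 + 305) + 4467125) = (3904985/16 + (1439 - 1410*(-159)))/((270*74 + 305) + 4467125) = (3904985/16 + (1439 + 224190))/((19980 + 305) + 4467125) = (3904985/16 + 225629)/(20285 + 4467125) = (7515049/16)/4487410 = (7515049/16)*(1/4487410) = 7515049/71798560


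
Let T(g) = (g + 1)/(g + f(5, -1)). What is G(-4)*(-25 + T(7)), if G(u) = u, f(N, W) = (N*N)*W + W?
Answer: 1932/19 ≈ 101.68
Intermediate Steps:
f(N, W) = W + W*N² (f(N, W) = N²*W + W = W*N² + W = W + W*N²)
T(g) = (1 + g)/(-26 + g) (T(g) = (g + 1)/(g - (1 + 5²)) = (1 + g)/(g - (1 + 25)) = (1 + g)/(g - 1*26) = (1 + g)/(g - 26) = (1 + g)/(-26 + g))
G(-4)*(-25 + T(7)) = -4*(-25 + (1 + 7)/(-26 + 7)) = -4*(-25 + 8/(-19)) = -4*(-25 - 1/19*8) = -4*(-25 - 8/19) = -4*(-483/19) = 1932/19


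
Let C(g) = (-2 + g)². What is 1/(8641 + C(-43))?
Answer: 1/10666 ≈ 9.3756e-5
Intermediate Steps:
1/(8641 + C(-43)) = 1/(8641 + (-2 - 43)²) = 1/(8641 + (-45)²) = 1/(8641 + 2025) = 1/10666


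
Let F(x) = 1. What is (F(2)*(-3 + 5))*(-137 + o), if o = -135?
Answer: -544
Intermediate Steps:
(F(2)*(-3 + 5))*(-137 + o) = (1*(-3 + 5))*(-137 - 135) = (1*2)*(-272) = 2*(-272) = -544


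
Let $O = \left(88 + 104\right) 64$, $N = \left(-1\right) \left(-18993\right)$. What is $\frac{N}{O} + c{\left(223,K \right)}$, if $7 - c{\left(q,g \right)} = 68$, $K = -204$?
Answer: $- \frac{243525}{4096} \approx -59.454$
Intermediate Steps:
$N = 18993$
$O = 12288$ ($O = 192 \cdot 64 = 12288$)
$c{\left(q,g \right)} = -61$ ($c{\left(q,g \right)} = 7 - 68 = -61$)
$\frac{N}{O} + c{\left(223,K \right)} = \frac{18993}{12288} - 61 = 18993 \cdot \frac{1}{12288} - 61 = \frac{6331}{4096} - 61 = - \frac{243525}{4096}$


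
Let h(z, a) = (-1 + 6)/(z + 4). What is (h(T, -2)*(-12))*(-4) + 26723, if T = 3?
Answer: 187301/7 ≈ 26757.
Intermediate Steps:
h(z, a) = 5/(4 + z)
(h(T, -2)*(-12))*(-4) + 26723 = ((5/(4 + 3))*(-12))*(-4) + 26723 = ((5/7)*(-12))*(-4) + 26723 = -60/7*(-4) + 26723 = 240/7 + 26723 = 187301/7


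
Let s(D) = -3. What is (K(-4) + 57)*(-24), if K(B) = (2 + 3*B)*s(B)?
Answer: -2088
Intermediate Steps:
K(B) = -6 - 9*B (K(B) = (2 + 3*B)*(-3) = -6 - 9*B)
(K(-4) + 57)*(-24) = ((-6 - 9*(-4)) + 57)*(-24) = ((-6 + 36) + 57)*(-24) = (30 + 57)*(-24) = 87*(-24) = -2088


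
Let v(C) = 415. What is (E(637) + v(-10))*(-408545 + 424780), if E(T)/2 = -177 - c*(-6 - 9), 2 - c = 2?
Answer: 990335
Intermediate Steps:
c = 0 (c = 2 - 1*2 = 2 - 2 = 0)
E(T) = -354 (E(T) = 2*(-177 - 0*(-6 - 9)) = 2*(-177 - 0*(-15)) = 2*(-177 - 1*0) = 2*(-177 + 0) = 2*(-177) = -354)
(E(637) + v(-10))*(-408545 + 424780) = (-354 + 415)*(-408545 + 424780) = 61*16235 = 990335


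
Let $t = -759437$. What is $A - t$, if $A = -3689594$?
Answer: $-2930157$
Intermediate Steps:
$A - t = -3689594 - -759437 = -3689594 + 759437 = -2930157$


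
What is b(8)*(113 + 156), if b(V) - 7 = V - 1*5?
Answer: 2690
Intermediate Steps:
b(V) = 2 + V (b(V) = 7 + (V - 1*5) = 7 + (V - 5) = 7 + (-5 + V) = 2 + V)
b(8)*(113 + 156) = (2 + 8)*(113 + 156) = 10*269 = 2690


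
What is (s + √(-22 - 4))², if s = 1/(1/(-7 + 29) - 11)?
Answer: (22 - 241*I*√26)²/58081 ≈ -25.992 - 0.93094*I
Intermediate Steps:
s = -22/241 (s = 1/(1/22 - 11) = 1/(-241/22) = -22/241 ≈ -0.091286)
(s + √(-22 - 4))² = (-22/241 + √(-22 - 4))² = (-22/241 + √(-26))² = (-22/241 + I*√26)²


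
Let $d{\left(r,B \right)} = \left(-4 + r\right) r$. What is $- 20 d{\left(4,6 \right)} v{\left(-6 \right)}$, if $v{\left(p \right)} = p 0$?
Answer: $0$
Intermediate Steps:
$v{\left(p \right)} = 0$
$d{\left(r,B \right)} = r \left(-4 + r\right)$
$- 20 d{\left(4,6 \right)} v{\left(-6 \right)} = - 20 \cdot 4 \left(-4 + 4\right) 0 = - 20 \cdot 4 \cdot 0 \cdot 0 = \left(-20\right) 0 \cdot 0 = 0 \cdot 0 = 0$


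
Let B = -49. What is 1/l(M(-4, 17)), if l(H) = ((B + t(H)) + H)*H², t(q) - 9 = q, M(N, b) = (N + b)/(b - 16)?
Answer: -1/2366 ≈ -0.00042265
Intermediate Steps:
M(N, b) = (N + b)/(-16 + b)
t(q) = 9 + q
l(H) = H²*(-40 + 2*H) (l(H) = ((-49 + (9 + H)) + H)*H² = ((-40 + H) + H)*H² = (-40 + 2*H)*H² = H²*(-40 + 2*H))
1/l(M(-4, 17)) = 1/(2*((-4 + 17)/(-16 + 17))²*(-20 + (-4 + 17)/(-16 + 17))) = 1/(2*(13/1)²*(-20 + 13/1)) = 1/(2*(1*13)²*(-20 + 1*13)) = 1/(2*13²*(-20 + 13)) = 1/(2*169*(-7)) = 1/(-2366) = -1/2366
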